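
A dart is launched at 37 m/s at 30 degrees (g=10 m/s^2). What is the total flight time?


Given: v0 = 37 m/s, theta = 30 deg, g = 10 m/s^2
sin(30) = 1/2
Using T = 2*v0*sin(theta) / g
T = 2*37*1/2 / 10
T = 37 / 10
T = 37/10 s

37/10 s


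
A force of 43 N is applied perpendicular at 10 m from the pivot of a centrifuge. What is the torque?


Given: F = 43 N, r = 10 m, angle = 90 deg (perpendicular)
Using tau = F * r * sin(90)
sin(90) = 1
tau = 43 * 10 * 1
tau = 430 Nm

430 Nm


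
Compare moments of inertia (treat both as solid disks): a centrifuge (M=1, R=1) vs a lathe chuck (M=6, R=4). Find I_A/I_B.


Given: M1=1 kg, R1=1 m, M2=6 kg, R2=4 m
For a disk: I = (1/2)*M*R^2, so I_A/I_B = (M1*R1^2)/(M2*R2^2)
M1*R1^2 = 1*1 = 1
M2*R2^2 = 6*16 = 96
I_A/I_B = 1/96 = 1/96

1/96


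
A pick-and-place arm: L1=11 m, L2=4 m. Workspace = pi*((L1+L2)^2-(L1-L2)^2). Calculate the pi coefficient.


Given: L1 = 11, L2 = 4
(L1+L2)^2 = (15)^2 = 225
(L1-L2)^2 = (7)^2 = 49
Difference = 225 - 49 = 176
This equals 4*L1*L2 = 4*11*4 = 176
Workspace area = 176*pi

176


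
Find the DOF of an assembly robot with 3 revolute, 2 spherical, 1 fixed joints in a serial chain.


Given: serial robot with 3 revolute, 2 spherical, 1 fixed joints
DOF contribution per joint type: revolute=1, prismatic=1, spherical=3, fixed=0
DOF = 3*1 + 2*3 + 1*0
DOF = 9

9


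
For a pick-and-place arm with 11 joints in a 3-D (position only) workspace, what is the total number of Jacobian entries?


Given: task space dimension = 3, joints = 11
Jacobian is a 3 x 11 matrix
Total entries = rows * columns
Total = 3 * 11
Total = 33

33


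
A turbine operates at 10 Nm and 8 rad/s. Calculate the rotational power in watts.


Given: tau = 10 Nm, omega = 8 rad/s
Using P = tau * omega
P = 10 * 8
P = 80 W

80 W


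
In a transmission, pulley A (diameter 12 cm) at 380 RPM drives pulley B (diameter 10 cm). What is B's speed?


Given: D1 = 12 cm, w1 = 380 RPM, D2 = 10 cm
Using D1*w1 = D2*w2
w2 = D1*w1 / D2
w2 = 12*380 / 10
w2 = 4560 / 10
w2 = 456 RPM

456 RPM


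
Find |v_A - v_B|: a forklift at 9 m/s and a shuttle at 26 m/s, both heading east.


Given: v_A = 9 m/s east, v_B = 26 m/s east
Both move in the same direction; relative speed = |v_A - v_B|
|9 - 26| = |-17|
= 17 m/s

17 m/s


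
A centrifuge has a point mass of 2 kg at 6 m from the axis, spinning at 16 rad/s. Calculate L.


Given: m = 2 kg, r = 6 m, omega = 16 rad/s
For a point mass: I = m*r^2
I = 2*6^2 = 2*36 = 72
L = I*omega = 72*16
L = 1152 kg*m^2/s

1152 kg*m^2/s


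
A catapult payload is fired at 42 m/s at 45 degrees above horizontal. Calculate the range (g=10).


Given: v0 = 42 m/s, theta = 45 deg, g = 10 m/s^2
sin(2*45) = sin(90) = 1
Using R = v0^2 * sin(2*theta) / g
R = 42^2 * 1 / 10
R = 1764 / 10
R = 882/5 m

882/5 m


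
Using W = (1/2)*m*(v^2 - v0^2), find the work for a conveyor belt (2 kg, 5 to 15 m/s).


Given: m = 2 kg, v0 = 5 m/s, v = 15 m/s
Using W = (1/2)*m*(v^2 - v0^2)
v^2 = 15^2 = 225
v0^2 = 5^2 = 25
v^2 - v0^2 = 225 - 25 = 200
W = (1/2)*2*200 = 200 J

200 J


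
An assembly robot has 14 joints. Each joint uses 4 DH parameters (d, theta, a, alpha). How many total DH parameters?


Given: 14 joints, 4 DH parameters per joint (d, theta, a, alpha)
Total DH parameters = number_of_joints * 4
Total = 14 * 4
Total = 56

56


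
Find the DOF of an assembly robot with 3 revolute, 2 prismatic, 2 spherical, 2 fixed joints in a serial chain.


Given: serial robot with 3 revolute, 2 prismatic, 2 spherical, 2 fixed joints
DOF contribution per joint type: revolute=1, prismatic=1, spherical=3, fixed=0
DOF = 3*1 + 2*1 + 2*3 + 2*0
DOF = 11

11


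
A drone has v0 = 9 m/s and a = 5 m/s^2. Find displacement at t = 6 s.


Given: v0 = 9 m/s, a = 5 m/s^2, t = 6 s
Using s = v0*t + (1/2)*a*t^2
s = 9*6 + (1/2)*5*6^2
s = 54 + (1/2)*180
s = 54 + 90
s = 144

144 m


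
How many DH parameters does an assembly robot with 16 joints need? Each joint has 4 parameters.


Given: 16 joints, 4 DH parameters per joint (d, theta, a, alpha)
Total DH parameters = number_of_joints * 4
Total = 16 * 4
Total = 64

64


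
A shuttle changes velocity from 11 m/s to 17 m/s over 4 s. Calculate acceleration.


Given: initial velocity v0 = 11 m/s, final velocity v = 17 m/s, time t = 4 s
Using a = (v - v0) / t
a = (17 - 11) / 4
a = 6 / 4
a = 3/2 m/s^2

3/2 m/s^2


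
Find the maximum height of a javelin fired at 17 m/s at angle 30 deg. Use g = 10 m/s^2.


Given: v0 = 17 m/s, theta = 30 deg, g = 10 m/s^2
sin^2(30) = 1/4
Using H = v0^2 * sin^2(theta) / (2*g)
H = 17^2 * 1/4 / (2*10)
H = 289 * 1/4 / 20
H = 289/4 / 20
H = 289/80 m

289/80 m


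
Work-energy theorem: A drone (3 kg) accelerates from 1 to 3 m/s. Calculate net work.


Given: m = 3 kg, v0 = 1 m/s, v = 3 m/s
Using W = (1/2)*m*(v^2 - v0^2)
v^2 = 3^2 = 9
v0^2 = 1^2 = 1
v^2 - v0^2 = 9 - 1 = 8
W = (1/2)*3*8 = 12 J

12 J


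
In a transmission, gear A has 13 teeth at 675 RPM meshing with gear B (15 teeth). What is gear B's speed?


Given: N1 = 13 teeth, w1 = 675 RPM, N2 = 15 teeth
Using N1*w1 = N2*w2
w2 = N1*w1 / N2
w2 = 13*675 / 15
w2 = 8775 / 15
w2 = 585 RPM

585 RPM


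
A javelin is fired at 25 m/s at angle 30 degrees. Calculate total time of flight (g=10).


Given: v0 = 25 m/s, theta = 30 deg, g = 10 m/s^2
sin(30) = 1/2
Using T = 2*v0*sin(theta) / g
T = 2*25*1/2 / 10
T = 25 / 10
T = 5/2 s

5/2 s


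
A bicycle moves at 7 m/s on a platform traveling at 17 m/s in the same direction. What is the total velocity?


Given: object velocity = 7 m/s, platform velocity = 17 m/s (same direction)
Using classical velocity addition: v_total = v_object + v_platform
v_total = 7 + 17
v_total = 24 m/s

24 m/s


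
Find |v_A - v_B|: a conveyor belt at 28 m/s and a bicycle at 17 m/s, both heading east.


Given: v_A = 28 m/s east, v_B = 17 m/s east
Both move in the same direction; relative speed = |v_A - v_B|
|28 - 17| = |11|
= 11 m/s

11 m/s


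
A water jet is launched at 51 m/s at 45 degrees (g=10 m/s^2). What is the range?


Given: v0 = 51 m/s, theta = 45 deg, g = 10 m/s^2
sin(2*45) = sin(90) = 1
Using R = v0^2 * sin(2*theta) / g
R = 51^2 * 1 / 10
R = 2601 / 10
R = 2601/10 m

2601/10 m


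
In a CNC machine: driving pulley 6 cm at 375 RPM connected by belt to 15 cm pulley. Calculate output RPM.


Given: D1 = 6 cm, w1 = 375 RPM, D2 = 15 cm
Using D1*w1 = D2*w2
w2 = D1*w1 / D2
w2 = 6*375 / 15
w2 = 2250 / 15
w2 = 150 RPM

150 RPM


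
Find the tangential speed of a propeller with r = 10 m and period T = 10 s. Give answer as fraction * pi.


Given: radius r = 10 m, period T = 10 s
Using v = 2*pi*r / T
v = 2*pi*10 / 10
v = 20*pi / 10
v = 2*pi m/s

2*pi m/s


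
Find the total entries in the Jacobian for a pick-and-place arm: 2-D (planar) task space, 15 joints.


Given: task space dimension = 2, joints = 15
Jacobian is a 2 x 15 matrix
Total entries = rows * columns
Total = 2 * 15
Total = 30

30


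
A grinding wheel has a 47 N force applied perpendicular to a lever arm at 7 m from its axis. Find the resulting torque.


Given: F = 47 N, r = 7 m, angle = 90 deg (perpendicular)
Using tau = F * r * sin(90)
sin(90) = 1
tau = 47 * 7 * 1
tau = 329 Nm

329 Nm


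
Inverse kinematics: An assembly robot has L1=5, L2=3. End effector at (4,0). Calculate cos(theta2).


Given: L1 = 5, L2 = 3, target (x, y) = (4, 0)
Using cos(theta2) = (x^2 + y^2 - L1^2 - L2^2) / (2*L1*L2)
x^2 + y^2 = 4^2 + 0 = 16
L1^2 + L2^2 = 25 + 9 = 34
Numerator = 16 - 34 = -18
Denominator = 2*5*3 = 30
cos(theta2) = -18/30 = -3/5

-3/5


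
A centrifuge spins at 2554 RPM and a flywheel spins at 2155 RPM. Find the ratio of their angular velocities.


Given: RPM_A = 2554, RPM_B = 2155
omega = 2*pi*RPM/60, so omega_A/omega_B = RPM_A / RPM_B
omega_A/omega_B = 2554 / 2155
omega_A/omega_B = 2554/2155

2554/2155


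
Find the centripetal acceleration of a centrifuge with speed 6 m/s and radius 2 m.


Given: v = 6 m/s, r = 2 m
Using a_c = v^2 / r
a_c = 6^2 / 2
a_c = 36 / 2
a_c = 18 m/s^2

18 m/s^2


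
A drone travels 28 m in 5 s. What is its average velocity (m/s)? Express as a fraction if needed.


Given: distance d = 28 m, time t = 5 s
Using v = d / t
v = 28 / 5
v = 28/5 m/s

28/5 m/s


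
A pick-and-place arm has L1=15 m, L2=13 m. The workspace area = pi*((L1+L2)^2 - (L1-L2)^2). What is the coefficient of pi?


Given: L1 = 15, L2 = 13
(L1+L2)^2 = (28)^2 = 784
(L1-L2)^2 = (2)^2 = 4
Difference = 784 - 4 = 780
This equals 4*L1*L2 = 4*15*13 = 780
Workspace area = 780*pi

780


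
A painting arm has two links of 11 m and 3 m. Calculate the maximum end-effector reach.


Given: L1 = 11 m, L2 = 3 m
For a 2-link planar arm, max reach = L1 + L2 (fully extended)
Max reach = 11 + 3
Max reach = 14 m

14 m


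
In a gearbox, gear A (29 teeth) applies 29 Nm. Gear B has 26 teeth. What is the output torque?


Given: N1 = 29, N2 = 26, T1 = 29 Nm
Using T2/T1 = N2/N1
T2 = T1 * N2 / N1
T2 = 29 * 26 / 29
T2 = 754 / 29
T2 = 26 Nm

26 Nm


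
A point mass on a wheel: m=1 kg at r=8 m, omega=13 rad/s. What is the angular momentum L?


Given: m = 1 kg, r = 8 m, omega = 13 rad/s
For a point mass: I = m*r^2
I = 1*8^2 = 1*64 = 64
L = I*omega = 64*13
L = 832 kg*m^2/s

832 kg*m^2/s


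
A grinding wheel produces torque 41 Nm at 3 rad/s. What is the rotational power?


Given: tau = 41 Nm, omega = 3 rad/s
Using P = tau * omega
P = 41 * 3
P = 123 W

123 W


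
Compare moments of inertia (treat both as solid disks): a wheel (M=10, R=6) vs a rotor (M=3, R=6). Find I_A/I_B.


Given: M1=10 kg, R1=6 m, M2=3 kg, R2=6 m
For a disk: I = (1/2)*M*R^2, so I_A/I_B = (M1*R1^2)/(M2*R2^2)
M1*R1^2 = 10*36 = 360
M2*R2^2 = 3*36 = 108
I_A/I_B = 360/108 = 10/3

10/3


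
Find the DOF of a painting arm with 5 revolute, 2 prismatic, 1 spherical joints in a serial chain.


Given: serial robot with 5 revolute, 2 prismatic, 1 spherical joints
DOF contribution per joint type: revolute=1, prismatic=1, spherical=3, fixed=0
DOF = 5*1 + 2*1 + 1*3
DOF = 10

10


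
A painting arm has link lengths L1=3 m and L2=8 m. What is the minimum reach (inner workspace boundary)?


Given: L1 = 3 m, L2 = 8 m
For a 2-link planar arm, min reach = |L1 - L2| (second link folded back)
Min reach = |3 - 8|
Min reach = 5 m

5 m


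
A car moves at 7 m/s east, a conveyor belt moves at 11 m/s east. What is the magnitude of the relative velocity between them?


Given: v_A = 7 m/s east, v_B = 11 m/s east
Both move in the same direction; relative speed = |v_A - v_B|
|7 - 11| = |-4|
= 4 m/s

4 m/s


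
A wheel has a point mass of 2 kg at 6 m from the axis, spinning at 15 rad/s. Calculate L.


Given: m = 2 kg, r = 6 m, omega = 15 rad/s
For a point mass: I = m*r^2
I = 2*6^2 = 2*36 = 72
L = I*omega = 72*15
L = 1080 kg*m^2/s

1080 kg*m^2/s


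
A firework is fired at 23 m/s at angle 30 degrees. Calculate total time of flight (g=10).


Given: v0 = 23 m/s, theta = 30 deg, g = 10 m/s^2
sin(30) = 1/2
Using T = 2*v0*sin(theta) / g
T = 2*23*1/2 / 10
T = 23 / 10
T = 23/10 s

23/10 s


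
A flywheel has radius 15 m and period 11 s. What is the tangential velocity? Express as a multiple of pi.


Given: radius r = 15 m, period T = 11 s
Using v = 2*pi*r / T
v = 2*pi*15 / 11
v = 30*pi / 11
v = 30/11*pi m/s

30/11*pi m/s


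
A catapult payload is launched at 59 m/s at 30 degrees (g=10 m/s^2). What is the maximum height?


Given: v0 = 59 m/s, theta = 30 deg, g = 10 m/s^2
sin^2(30) = 1/4
Using H = v0^2 * sin^2(theta) / (2*g)
H = 59^2 * 1/4 / (2*10)
H = 3481 * 1/4 / 20
H = 3481/4 / 20
H = 3481/80 m

3481/80 m


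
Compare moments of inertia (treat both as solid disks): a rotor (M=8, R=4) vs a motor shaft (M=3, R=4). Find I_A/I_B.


Given: M1=8 kg, R1=4 m, M2=3 kg, R2=4 m
For a disk: I = (1/2)*M*R^2, so I_A/I_B = (M1*R1^2)/(M2*R2^2)
M1*R1^2 = 8*16 = 128
M2*R2^2 = 3*16 = 48
I_A/I_B = 128/48 = 8/3

8/3


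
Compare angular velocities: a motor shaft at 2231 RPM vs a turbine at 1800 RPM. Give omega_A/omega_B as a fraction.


Given: RPM_A = 2231, RPM_B = 1800
omega = 2*pi*RPM/60, so omega_A/omega_B = RPM_A / RPM_B
omega_A/omega_B = 2231 / 1800
omega_A/omega_B = 2231/1800

2231/1800


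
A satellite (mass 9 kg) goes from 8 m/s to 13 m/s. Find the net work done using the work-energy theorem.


Given: m = 9 kg, v0 = 8 m/s, v = 13 m/s
Using W = (1/2)*m*(v^2 - v0^2)
v^2 = 13^2 = 169
v0^2 = 8^2 = 64
v^2 - v0^2 = 169 - 64 = 105
W = (1/2)*9*105 = 945/2 J

945/2 J


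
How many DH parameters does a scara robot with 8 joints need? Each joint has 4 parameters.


Given: 8 joints, 4 DH parameters per joint (d, theta, a, alpha)
Total DH parameters = number_of_joints * 4
Total = 8 * 4
Total = 32

32


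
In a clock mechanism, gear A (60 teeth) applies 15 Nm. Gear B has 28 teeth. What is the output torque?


Given: N1 = 60, N2 = 28, T1 = 15 Nm
Using T2/T1 = N2/N1
T2 = T1 * N2 / N1
T2 = 15 * 28 / 60
T2 = 420 / 60
T2 = 7 Nm

7 Nm


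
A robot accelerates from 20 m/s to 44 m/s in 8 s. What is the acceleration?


Given: initial velocity v0 = 20 m/s, final velocity v = 44 m/s, time t = 8 s
Using a = (v - v0) / t
a = (44 - 20) / 8
a = 24 / 8
a = 3 m/s^2

3 m/s^2


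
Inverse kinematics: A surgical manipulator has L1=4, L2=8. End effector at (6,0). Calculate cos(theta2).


Given: L1 = 4, L2 = 8, target (x, y) = (6, 0)
Using cos(theta2) = (x^2 + y^2 - L1^2 - L2^2) / (2*L1*L2)
x^2 + y^2 = 6^2 + 0 = 36
L1^2 + L2^2 = 16 + 64 = 80
Numerator = 36 - 80 = -44
Denominator = 2*4*8 = 64
cos(theta2) = -44/64 = -11/16

-11/16


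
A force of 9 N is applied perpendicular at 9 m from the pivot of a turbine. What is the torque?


Given: F = 9 N, r = 9 m, angle = 90 deg (perpendicular)
Using tau = F * r * sin(90)
sin(90) = 1
tau = 9 * 9 * 1
tau = 81 Nm

81 Nm


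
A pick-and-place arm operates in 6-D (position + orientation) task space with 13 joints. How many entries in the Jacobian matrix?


Given: task space dimension = 6, joints = 13
Jacobian is a 6 x 13 matrix
Total entries = rows * columns
Total = 6 * 13
Total = 78

78


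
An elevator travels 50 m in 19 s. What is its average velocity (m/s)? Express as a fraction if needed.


Given: distance d = 50 m, time t = 19 s
Using v = d / t
v = 50 / 19
v = 50/19 m/s

50/19 m/s


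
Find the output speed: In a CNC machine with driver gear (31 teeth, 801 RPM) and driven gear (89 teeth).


Given: N1 = 31 teeth, w1 = 801 RPM, N2 = 89 teeth
Using N1*w1 = N2*w2
w2 = N1*w1 / N2
w2 = 31*801 / 89
w2 = 24831 / 89
w2 = 279 RPM

279 RPM


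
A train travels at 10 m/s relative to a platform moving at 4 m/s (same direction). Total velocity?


Given: object velocity = 10 m/s, platform velocity = 4 m/s (same direction)
Using classical velocity addition: v_total = v_object + v_platform
v_total = 10 + 4
v_total = 14 m/s

14 m/s


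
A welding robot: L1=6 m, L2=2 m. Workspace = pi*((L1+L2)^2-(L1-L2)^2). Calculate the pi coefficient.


Given: L1 = 6, L2 = 2
(L1+L2)^2 = (8)^2 = 64
(L1-L2)^2 = (4)^2 = 16
Difference = 64 - 16 = 48
This equals 4*L1*L2 = 4*6*2 = 48
Workspace area = 48*pi

48


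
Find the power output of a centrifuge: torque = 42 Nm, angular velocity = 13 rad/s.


Given: tau = 42 Nm, omega = 13 rad/s
Using P = tau * omega
P = 42 * 13
P = 546 W

546 W


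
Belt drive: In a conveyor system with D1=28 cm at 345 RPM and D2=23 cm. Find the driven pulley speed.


Given: D1 = 28 cm, w1 = 345 RPM, D2 = 23 cm
Using D1*w1 = D2*w2
w2 = D1*w1 / D2
w2 = 28*345 / 23
w2 = 9660 / 23
w2 = 420 RPM

420 RPM


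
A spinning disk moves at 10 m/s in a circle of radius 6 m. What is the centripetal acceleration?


Given: v = 10 m/s, r = 6 m
Using a_c = v^2 / r
a_c = 10^2 / 6
a_c = 100 / 6
a_c = 50/3 m/s^2

50/3 m/s^2


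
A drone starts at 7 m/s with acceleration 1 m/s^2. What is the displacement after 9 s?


Given: v0 = 7 m/s, a = 1 m/s^2, t = 9 s
Using s = v0*t + (1/2)*a*t^2
s = 7*9 + (1/2)*1*9^2
s = 63 + (1/2)*81
s = 63 + 81/2
s = 207/2

207/2 m


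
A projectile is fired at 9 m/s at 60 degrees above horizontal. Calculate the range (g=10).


Given: v0 = 9 m/s, theta = 60 deg, g = 10 m/s^2
sin(2*60) = sin(120) = sqrt(3)/2
Using R = v0^2 * sin(2*theta) / g
R = 9^2 * (sqrt(3)/2) / 10
R = 81 * sqrt(3) / 20
R = 81/20*sqrt(3) m

81/20*sqrt(3) m


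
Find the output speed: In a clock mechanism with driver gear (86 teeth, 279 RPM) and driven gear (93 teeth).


Given: N1 = 86 teeth, w1 = 279 RPM, N2 = 93 teeth
Using N1*w1 = N2*w2
w2 = N1*w1 / N2
w2 = 86*279 / 93
w2 = 23994 / 93
w2 = 258 RPM

258 RPM


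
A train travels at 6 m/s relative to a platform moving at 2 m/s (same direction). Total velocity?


Given: object velocity = 6 m/s, platform velocity = 2 m/s (same direction)
Using classical velocity addition: v_total = v_object + v_platform
v_total = 6 + 2
v_total = 8 m/s

8 m/s


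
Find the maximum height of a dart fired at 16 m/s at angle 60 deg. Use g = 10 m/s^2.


Given: v0 = 16 m/s, theta = 60 deg, g = 10 m/s^2
sin^2(60) = 3/4
Using H = v0^2 * sin^2(theta) / (2*g)
H = 16^2 * 3/4 / (2*10)
H = 256 * 3/4 / 20
H = 192 / 20
H = 48/5 m

48/5 m


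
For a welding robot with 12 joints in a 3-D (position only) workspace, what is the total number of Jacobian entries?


Given: task space dimension = 3, joints = 12
Jacobian is a 3 x 12 matrix
Total entries = rows * columns
Total = 3 * 12
Total = 36

36


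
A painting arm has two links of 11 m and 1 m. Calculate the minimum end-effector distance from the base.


Given: L1 = 11 m, L2 = 1 m
For a 2-link planar arm, min reach = |L1 - L2| (second link folded back)
Min reach = |11 - 1|
Min reach = 10 m

10 m


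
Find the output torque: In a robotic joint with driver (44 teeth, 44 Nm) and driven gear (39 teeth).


Given: N1 = 44, N2 = 39, T1 = 44 Nm
Using T2/T1 = N2/N1
T2 = T1 * N2 / N1
T2 = 44 * 39 / 44
T2 = 1716 / 44
T2 = 39 Nm

39 Nm


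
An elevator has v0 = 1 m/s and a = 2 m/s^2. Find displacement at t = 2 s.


Given: v0 = 1 m/s, a = 2 m/s^2, t = 2 s
Using s = v0*t + (1/2)*a*t^2
s = 1*2 + (1/2)*2*2^2
s = 2 + (1/2)*8
s = 2 + 4
s = 6

6 m


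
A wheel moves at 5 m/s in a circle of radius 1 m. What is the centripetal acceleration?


Given: v = 5 m/s, r = 1 m
Using a_c = v^2 / r
a_c = 5^2 / 1
a_c = 25 / 1
a_c = 25 m/s^2

25 m/s^2


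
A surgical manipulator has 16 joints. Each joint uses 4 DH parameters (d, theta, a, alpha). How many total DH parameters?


Given: 16 joints, 4 DH parameters per joint (d, theta, a, alpha)
Total DH parameters = number_of_joints * 4
Total = 16 * 4
Total = 64

64


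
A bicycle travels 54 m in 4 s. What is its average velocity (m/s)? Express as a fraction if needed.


Given: distance d = 54 m, time t = 4 s
Using v = d / t
v = 54 / 4
v = 27/2 m/s

27/2 m/s


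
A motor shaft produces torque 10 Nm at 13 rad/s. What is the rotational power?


Given: tau = 10 Nm, omega = 13 rad/s
Using P = tau * omega
P = 10 * 13
P = 130 W

130 W


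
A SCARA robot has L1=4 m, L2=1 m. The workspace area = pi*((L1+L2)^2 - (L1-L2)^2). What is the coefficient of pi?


Given: L1 = 4, L2 = 1
(L1+L2)^2 = (5)^2 = 25
(L1-L2)^2 = (3)^2 = 9
Difference = 25 - 9 = 16
This equals 4*L1*L2 = 4*4*1 = 16
Workspace area = 16*pi

16


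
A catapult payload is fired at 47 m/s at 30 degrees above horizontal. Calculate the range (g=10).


Given: v0 = 47 m/s, theta = 30 deg, g = 10 m/s^2
sin(2*30) = sin(60) = sqrt(3)/2
Using R = v0^2 * sin(2*theta) / g
R = 47^2 * (sqrt(3)/2) / 10
R = 2209 * sqrt(3) / 20
R = 2209/20*sqrt(3) m

2209/20*sqrt(3) m


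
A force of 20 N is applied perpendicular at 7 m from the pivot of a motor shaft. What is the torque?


Given: F = 20 N, r = 7 m, angle = 90 deg (perpendicular)
Using tau = F * r * sin(90)
sin(90) = 1
tau = 20 * 7 * 1
tau = 140 Nm

140 Nm


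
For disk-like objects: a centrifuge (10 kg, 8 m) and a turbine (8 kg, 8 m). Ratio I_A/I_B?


Given: M1=10 kg, R1=8 m, M2=8 kg, R2=8 m
For a disk: I = (1/2)*M*R^2, so I_A/I_B = (M1*R1^2)/(M2*R2^2)
M1*R1^2 = 10*64 = 640
M2*R2^2 = 8*64 = 512
I_A/I_B = 640/512 = 5/4

5/4


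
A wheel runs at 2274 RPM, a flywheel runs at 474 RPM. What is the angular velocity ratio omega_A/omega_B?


Given: RPM_A = 2274, RPM_B = 474
omega = 2*pi*RPM/60, so omega_A/omega_B = RPM_A / RPM_B
omega_A/omega_B = 2274 / 474
omega_A/omega_B = 379/79

379/79


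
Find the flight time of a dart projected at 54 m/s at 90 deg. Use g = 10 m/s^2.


Given: v0 = 54 m/s, theta = 90 deg, g = 10 m/s^2
sin(90) = 1
Using T = 2*v0*sin(theta) / g
T = 2*54*1 / 10
T = 108 / 10
T = 54/5 s

54/5 s


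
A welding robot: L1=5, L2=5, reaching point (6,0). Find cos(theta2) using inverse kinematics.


Given: L1 = 5, L2 = 5, target (x, y) = (6, 0)
Using cos(theta2) = (x^2 + y^2 - L1^2 - L2^2) / (2*L1*L2)
x^2 + y^2 = 6^2 + 0 = 36
L1^2 + L2^2 = 25 + 25 = 50
Numerator = 36 - 50 = -14
Denominator = 2*5*5 = 50
cos(theta2) = -14/50 = -7/25

-7/25


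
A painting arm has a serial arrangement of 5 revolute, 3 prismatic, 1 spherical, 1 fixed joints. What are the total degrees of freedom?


Given: serial robot with 5 revolute, 3 prismatic, 1 spherical, 1 fixed joints
DOF contribution per joint type: revolute=1, prismatic=1, spherical=3, fixed=0
DOF = 5*1 + 3*1 + 1*3 + 1*0
DOF = 11

11


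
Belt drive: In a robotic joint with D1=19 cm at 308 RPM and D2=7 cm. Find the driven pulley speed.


Given: D1 = 19 cm, w1 = 308 RPM, D2 = 7 cm
Using D1*w1 = D2*w2
w2 = D1*w1 / D2
w2 = 19*308 / 7
w2 = 5852 / 7
w2 = 836 RPM

836 RPM


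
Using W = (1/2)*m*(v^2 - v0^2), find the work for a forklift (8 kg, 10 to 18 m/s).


Given: m = 8 kg, v0 = 10 m/s, v = 18 m/s
Using W = (1/2)*m*(v^2 - v0^2)
v^2 = 18^2 = 324
v0^2 = 10^2 = 100
v^2 - v0^2 = 324 - 100 = 224
W = (1/2)*8*224 = 896 J

896 J


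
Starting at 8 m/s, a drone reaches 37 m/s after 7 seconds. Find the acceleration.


Given: initial velocity v0 = 8 m/s, final velocity v = 37 m/s, time t = 7 s
Using a = (v - v0) / t
a = (37 - 8) / 7
a = 29 / 7
a = 29/7 m/s^2

29/7 m/s^2


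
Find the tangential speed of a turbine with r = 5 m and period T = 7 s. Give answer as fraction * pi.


Given: radius r = 5 m, period T = 7 s
Using v = 2*pi*r / T
v = 2*pi*5 / 7
v = 10*pi / 7
v = 10/7*pi m/s

10/7*pi m/s


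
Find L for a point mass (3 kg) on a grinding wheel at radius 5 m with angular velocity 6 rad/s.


Given: m = 3 kg, r = 5 m, omega = 6 rad/s
For a point mass: I = m*r^2
I = 3*5^2 = 3*25 = 75
L = I*omega = 75*6
L = 450 kg*m^2/s

450 kg*m^2/s


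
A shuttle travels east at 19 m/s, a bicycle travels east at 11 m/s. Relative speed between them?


Given: v_A = 19 m/s east, v_B = 11 m/s east
Both move in the same direction; relative speed = |v_A - v_B|
|19 - 11| = |8|
= 8 m/s

8 m/s


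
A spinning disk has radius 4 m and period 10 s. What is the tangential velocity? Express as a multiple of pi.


Given: radius r = 4 m, period T = 10 s
Using v = 2*pi*r / T
v = 2*pi*4 / 10
v = 8*pi / 10
v = 4/5*pi m/s

4/5*pi m/s


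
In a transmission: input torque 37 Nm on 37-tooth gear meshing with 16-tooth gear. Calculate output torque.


Given: N1 = 37, N2 = 16, T1 = 37 Nm
Using T2/T1 = N2/N1
T2 = T1 * N2 / N1
T2 = 37 * 16 / 37
T2 = 592 / 37
T2 = 16 Nm

16 Nm


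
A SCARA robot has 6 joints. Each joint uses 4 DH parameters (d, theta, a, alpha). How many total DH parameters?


Given: 6 joints, 4 DH parameters per joint (d, theta, a, alpha)
Total DH parameters = number_of_joints * 4
Total = 6 * 4
Total = 24

24


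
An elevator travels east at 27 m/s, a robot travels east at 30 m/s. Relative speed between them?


Given: v_A = 27 m/s east, v_B = 30 m/s east
Both move in the same direction; relative speed = |v_A - v_B|
|27 - 30| = |-3|
= 3 m/s

3 m/s


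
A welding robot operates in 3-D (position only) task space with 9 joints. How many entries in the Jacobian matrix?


Given: task space dimension = 3, joints = 9
Jacobian is a 3 x 9 matrix
Total entries = rows * columns
Total = 3 * 9
Total = 27

27


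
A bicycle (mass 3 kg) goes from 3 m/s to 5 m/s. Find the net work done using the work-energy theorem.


Given: m = 3 kg, v0 = 3 m/s, v = 5 m/s
Using W = (1/2)*m*(v^2 - v0^2)
v^2 = 5^2 = 25
v0^2 = 3^2 = 9
v^2 - v0^2 = 25 - 9 = 16
W = (1/2)*3*16 = 24 J

24 J


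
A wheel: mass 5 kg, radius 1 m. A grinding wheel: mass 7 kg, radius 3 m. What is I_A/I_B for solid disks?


Given: M1=5 kg, R1=1 m, M2=7 kg, R2=3 m
For a disk: I = (1/2)*M*R^2, so I_A/I_B = (M1*R1^2)/(M2*R2^2)
M1*R1^2 = 5*1 = 5
M2*R2^2 = 7*9 = 63
I_A/I_B = 5/63 = 5/63

5/63


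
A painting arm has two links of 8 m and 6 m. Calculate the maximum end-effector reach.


Given: L1 = 8 m, L2 = 6 m
For a 2-link planar arm, max reach = L1 + L2 (fully extended)
Max reach = 8 + 6
Max reach = 14 m

14 m


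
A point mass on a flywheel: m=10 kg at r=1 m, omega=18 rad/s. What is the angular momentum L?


Given: m = 10 kg, r = 1 m, omega = 18 rad/s
For a point mass: I = m*r^2
I = 10*1^2 = 10*1 = 10
L = I*omega = 10*18
L = 180 kg*m^2/s

180 kg*m^2/s


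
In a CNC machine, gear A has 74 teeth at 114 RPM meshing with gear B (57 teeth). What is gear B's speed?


Given: N1 = 74 teeth, w1 = 114 RPM, N2 = 57 teeth
Using N1*w1 = N2*w2
w2 = N1*w1 / N2
w2 = 74*114 / 57
w2 = 8436 / 57
w2 = 148 RPM

148 RPM


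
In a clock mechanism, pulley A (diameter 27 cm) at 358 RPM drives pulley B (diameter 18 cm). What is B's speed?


Given: D1 = 27 cm, w1 = 358 RPM, D2 = 18 cm
Using D1*w1 = D2*w2
w2 = D1*w1 / D2
w2 = 27*358 / 18
w2 = 9666 / 18
w2 = 537 RPM

537 RPM


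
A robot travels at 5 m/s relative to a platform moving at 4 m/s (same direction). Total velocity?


Given: object velocity = 5 m/s, platform velocity = 4 m/s (same direction)
Using classical velocity addition: v_total = v_object + v_platform
v_total = 5 + 4
v_total = 9 m/s

9 m/s


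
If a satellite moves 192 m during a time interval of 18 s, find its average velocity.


Given: distance d = 192 m, time t = 18 s
Using v = d / t
v = 192 / 18
v = 32/3 m/s

32/3 m/s


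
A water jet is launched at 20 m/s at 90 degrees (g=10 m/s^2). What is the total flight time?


Given: v0 = 20 m/s, theta = 90 deg, g = 10 m/s^2
sin(90) = 1
Using T = 2*v0*sin(theta) / g
T = 2*20*1 / 10
T = 40 / 10
T = 4 s

4 s


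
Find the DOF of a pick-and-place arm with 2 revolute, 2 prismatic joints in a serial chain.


Given: serial robot with 2 revolute, 2 prismatic joints
DOF contribution per joint type: revolute=1, prismatic=1, spherical=3, fixed=0
DOF = 2*1 + 2*1
DOF = 4

4


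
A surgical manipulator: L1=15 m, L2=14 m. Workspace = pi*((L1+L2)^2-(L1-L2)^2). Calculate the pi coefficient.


Given: L1 = 15, L2 = 14
(L1+L2)^2 = (29)^2 = 841
(L1-L2)^2 = (1)^2 = 1
Difference = 841 - 1 = 840
This equals 4*L1*L2 = 4*15*14 = 840
Workspace area = 840*pi

840


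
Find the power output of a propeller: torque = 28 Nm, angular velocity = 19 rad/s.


Given: tau = 28 Nm, omega = 19 rad/s
Using P = tau * omega
P = 28 * 19
P = 532 W

532 W


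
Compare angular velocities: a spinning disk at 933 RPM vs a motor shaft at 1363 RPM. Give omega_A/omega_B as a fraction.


Given: RPM_A = 933, RPM_B = 1363
omega = 2*pi*RPM/60, so omega_A/omega_B = RPM_A / RPM_B
omega_A/omega_B = 933 / 1363
omega_A/omega_B = 933/1363

933/1363


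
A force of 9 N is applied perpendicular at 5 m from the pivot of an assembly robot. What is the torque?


Given: F = 9 N, r = 5 m, angle = 90 deg (perpendicular)
Using tau = F * r * sin(90)
sin(90) = 1
tau = 9 * 5 * 1
tau = 45 Nm

45 Nm


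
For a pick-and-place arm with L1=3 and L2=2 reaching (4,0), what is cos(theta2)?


Given: L1 = 3, L2 = 2, target (x, y) = (4, 0)
Using cos(theta2) = (x^2 + y^2 - L1^2 - L2^2) / (2*L1*L2)
x^2 + y^2 = 4^2 + 0 = 16
L1^2 + L2^2 = 9 + 4 = 13
Numerator = 16 - 13 = 3
Denominator = 2*3*2 = 12
cos(theta2) = 3/12 = 1/4

1/4


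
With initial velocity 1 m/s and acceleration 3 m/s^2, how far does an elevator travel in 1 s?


Given: v0 = 1 m/s, a = 3 m/s^2, t = 1 s
Using s = v0*t + (1/2)*a*t^2
s = 1*1 + (1/2)*3*1^2
s = 1 + (1/2)*3
s = 1 + 3/2
s = 5/2

5/2 m


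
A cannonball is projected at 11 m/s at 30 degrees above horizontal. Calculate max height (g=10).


Given: v0 = 11 m/s, theta = 30 deg, g = 10 m/s^2
sin^2(30) = 1/4
Using H = v0^2 * sin^2(theta) / (2*g)
H = 11^2 * 1/4 / (2*10)
H = 121 * 1/4 / 20
H = 121/4 / 20
H = 121/80 m

121/80 m


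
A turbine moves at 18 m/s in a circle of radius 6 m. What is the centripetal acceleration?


Given: v = 18 m/s, r = 6 m
Using a_c = v^2 / r
a_c = 18^2 / 6
a_c = 324 / 6
a_c = 54 m/s^2

54 m/s^2


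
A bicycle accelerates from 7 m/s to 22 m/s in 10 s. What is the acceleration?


Given: initial velocity v0 = 7 m/s, final velocity v = 22 m/s, time t = 10 s
Using a = (v - v0) / t
a = (22 - 7) / 10
a = 15 / 10
a = 3/2 m/s^2

3/2 m/s^2


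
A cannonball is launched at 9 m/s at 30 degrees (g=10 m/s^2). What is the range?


Given: v0 = 9 m/s, theta = 30 deg, g = 10 m/s^2
sin(2*30) = sin(60) = sqrt(3)/2
Using R = v0^2 * sin(2*theta) / g
R = 9^2 * (sqrt(3)/2) / 10
R = 81 * sqrt(3) / 20
R = 81/20*sqrt(3) m

81/20*sqrt(3) m


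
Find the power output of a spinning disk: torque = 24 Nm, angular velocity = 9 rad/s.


Given: tau = 24 Nm, omega = 9 rad/s
Using P = tau * omega
P = 24 * 9
P = 216 W

216 W


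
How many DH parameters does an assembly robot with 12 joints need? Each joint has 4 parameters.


Given: 12 joints, 4 DH parameters per joint (d, theta, a, alpha)
Total DH parameters = number_of_joints * 4
Total = 12 * 4
Total = 48

48


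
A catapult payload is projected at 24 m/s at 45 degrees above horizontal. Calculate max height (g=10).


Given: v0 = 24 m/s, theta = 45 deg, g = 10 m/s^2
sin^2(45) = 1/2
Using H = v0^2 * sin^2(theta) / (2*g)
H = 24^2 * 1/2 / (2*10)
H = 576 * 1/2 / 20
H = 288 / 20
H = 72/5 m

72/5 m


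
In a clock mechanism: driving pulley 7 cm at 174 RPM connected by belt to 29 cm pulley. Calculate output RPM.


Given: D1 = 7 cm, w1 = 174 RPM, D2 = 29 cm
Using D1*w1 = D2*w2
w2 = D1*w1 / D2
w2 = 7*174 / 29
w2 = 1218 / 29
w2 = 42 RPM

42 RPM


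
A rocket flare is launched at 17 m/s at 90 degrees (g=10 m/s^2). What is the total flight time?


Given: v0 = 17 m/s, theta = 90 deg, g = 10 m/s^2
sin(90) = 1
Using T = 2*v0*sin(theta) / g
T = 2*17*1 / 10
T = 34 / 10
T = 17/5 s

17/5 s


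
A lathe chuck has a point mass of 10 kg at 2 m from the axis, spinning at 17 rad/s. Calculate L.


Given: m = 10 kg, r = 2 m, omega = 17 rad/s
For a point mass: I = m*r^2
I = 10*2^2 = 10*4 = 40
L = I*omega = 40*17
L = 680 kg*m^2/s

680 kg*m^2/s


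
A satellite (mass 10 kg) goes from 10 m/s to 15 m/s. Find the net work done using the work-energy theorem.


Given: m = 10 kg, v0 = 10 m/s, v = 15 m/s
Using W = (1/2)*m*(v^2 - v0^2)
v^2 = 15^2 = 225
v0^2 = 10^2 = 100
v^2 - v0^2 = 225 - 100 = 125
W = (1/2)*10*125 = 625 J

625 J


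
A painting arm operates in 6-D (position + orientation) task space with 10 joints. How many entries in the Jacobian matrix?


Given: task space dimension = 6, joints = 10
Jacobian is a 6 x 10 matrix
Total entries = rows * columns
Total = 6 * 10
Total = 60

60


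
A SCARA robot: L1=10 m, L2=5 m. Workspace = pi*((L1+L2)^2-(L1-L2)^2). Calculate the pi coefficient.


Given: L1 = 10, L2 = 5
(L1+L2)^2 = (15)^2 = 225
(L1-L2)^2 = (5)^2 = 25
Difference = 225 - 25 = 200
This equals 4*L1*L2 = 4*10*5 = 200
Workspace area = 200*pi

200


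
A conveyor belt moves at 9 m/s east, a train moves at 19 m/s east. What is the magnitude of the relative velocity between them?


Given: v_A = 9 m/s east, v_B = 19 m/s east
Both move in the same direction; relative speed = |v_A - v_B|
|9 - 19| = |-10|
= 10 m/s

10 m/s


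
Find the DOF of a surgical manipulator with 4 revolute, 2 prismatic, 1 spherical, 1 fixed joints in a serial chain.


Given: serial robot with 4 revolute, 2 prismatic, 1 spherical, 1 fixed joints
DOF contribution per joint type: revolute=1, prismatic=1, spherical=3, fixed=0
DOF = 4*1 + 2*1 + 1*3 + 1*0
DOF = 9

9


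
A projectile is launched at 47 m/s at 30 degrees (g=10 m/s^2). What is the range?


Given: v0 = 47 m/s, theta = 30 deg, g = 10 m/s^2
sin(2*30) = sin(60) = sqrt(3)/2
Using R = v0^2 * sin(2*theta) / g
R = 47^2 * (sqrt(3)/2) / 10
R = 2209 * sqrt(3) / 20
R = 2209/20*sqrt(3) m

2209/20*sqrt(3) m


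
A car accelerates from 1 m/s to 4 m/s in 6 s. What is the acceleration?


Given: initial velocity v0 = 1 m/s, final velocity v = 4 m/s, time t = 6 s
Using a = (v - v0) / t
a = (4 - 1) / 6
a = 3 / 6
a = 1/2 m/s^2

1/2 m/s^2


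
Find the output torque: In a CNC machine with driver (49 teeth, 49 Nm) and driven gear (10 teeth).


Given: N1 = 49, N2 = 10, T1 = 49 Nm
Using T2/T1 = N2/N1
T2 = T1 * N2 / N1
T2 = 49 * 10 / 49
T2 = 490 / 49
T2 = 10 Nm

10 Nm


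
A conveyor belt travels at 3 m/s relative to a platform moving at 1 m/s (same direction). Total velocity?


Given: object velocity = 3 m/s, platform velocity = 1 m/s (same direction)
Using classical velocity addition: v_total = v_object + v_platform
v_total = 3 + 1
v_total = 4 m/s

4 m/s


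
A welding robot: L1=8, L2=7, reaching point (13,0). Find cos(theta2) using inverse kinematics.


Given: L1 = 8, L2 = 7, target (x, y) = (13, 0)
Using cos(theta2) = (x^2 + y^2 - L1^2 - L2^2) / (2*L1*L2)
x^2 + y^2 = 13^2 + 0 = 169
L1^2 + L2^2 = 64 + 49 = 113
Numerator = 169 - 113 = 56
Denominator = 2*8*7 = 112
cos(theta2) = 56/112 = 1/2

1/2


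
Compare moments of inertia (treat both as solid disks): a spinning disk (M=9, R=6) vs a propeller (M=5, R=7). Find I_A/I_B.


Given: M1=9 kg, R1=6 m, M2=5 kg, R2=7 m
For a disk: I = (1/2)*M*R^2, so I_A/I_B = (M1*R1^2)/(M2*R2^2)
M1*R1^2 = 9*36 = 324
M2*R2^2 = 5*49 = 245
I_A/I_B = 324/245 = 324/245

324/245


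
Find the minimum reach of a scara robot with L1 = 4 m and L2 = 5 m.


Given: L1 = 4 m, L2 = 5 m
For a 2-link planar arm, min reach = |L1 - L2| (second link folded back)
Min reach = |4 - 5|
Min reach = 1 m

1 m


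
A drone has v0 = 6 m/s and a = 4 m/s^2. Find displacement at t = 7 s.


Given: v0 = 6 m/s, a = 4 m/s^2, t = 7 s
Using s = v0*t + (1/2)*a*t^2
s = 6*7 + (1/2)*4*7^2
s = 42 + (1/2)*196
s = 42 + 98
s = 140

140 m


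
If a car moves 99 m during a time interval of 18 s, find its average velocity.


Given: distance d = 99 m, time t = 18 s
Using v = d / t
v = 99 / 18
v = 11/2 m/s

11/2 m/s


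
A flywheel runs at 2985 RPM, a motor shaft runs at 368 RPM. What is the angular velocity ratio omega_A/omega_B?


Given: RPM_A = 2985, RPM_B = 368
omega = 2*pi*RPM/60, so omega_A/omega_B = RPM_A / RPM_B
omega_A/omega_B = 2985 / 368
omega_A/omega_B = 2985/368

2985/368


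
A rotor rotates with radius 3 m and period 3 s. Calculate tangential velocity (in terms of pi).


Given: radius r = 3 m, period T = 3 s
Using v = 2*pi*r / T
v = 2*pi*3 / 3
v = 6*pi / 3
v = 2*pi m/s

2*pi m/s


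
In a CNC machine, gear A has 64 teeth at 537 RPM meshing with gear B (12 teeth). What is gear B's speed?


Given: N1 = 64 teeth, w1 = 537 RPM, N2 = 12 teeth
Using N1*w1 = N2*w2
w2 = N1*w1 / N2
w2 = 64*537 / 12
w2 = 34368 / 12
w2 = 2864 RPM

2864 RPM


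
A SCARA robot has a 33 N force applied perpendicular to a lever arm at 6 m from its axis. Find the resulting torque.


Given: F = 33 N, r = 6 m, angle = 90 deg (perpendicular)
Using tau = F * r * sin(90)
sin(90) = 1
tau = 33 * 6 * 1
tau = 198 Nm

198 Nm


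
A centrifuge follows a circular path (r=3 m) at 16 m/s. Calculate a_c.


Given: v = 16 m/s, r = 3 m
Using a_c = v^2 / r
a_c = 16^2 / 3
a_c = 256 / 3
a_c = 256/3 m/s^2

256/3 m/s^2


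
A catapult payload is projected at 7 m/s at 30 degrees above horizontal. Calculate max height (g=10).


Given: v0 = 7 m/s, theta = 30 deg, g = 10 m/s^2
sin^2(30) = 1/4
Using H = v0^2 * sin^2(theta) / (2*g)
H = 7^2 * 1/4 / (2*10)
H = 49 * 1/4 / 20
H = 49/4 / 20
H = 49/80 m

49/80 m


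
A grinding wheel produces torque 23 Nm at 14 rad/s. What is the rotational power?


Given: tau = 23 Nm, omega = 14 rad/s
Using P = tau * omega
P = 23 * 14
P = 322 W

322 W


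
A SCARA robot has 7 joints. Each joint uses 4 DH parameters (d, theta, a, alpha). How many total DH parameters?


Given: 7 joints, 4 DH parameters per joint (d, theta, a, alpha)
Total DH parameters = number_of_joints * 4
Total = 7 * 4
Total = 28

28


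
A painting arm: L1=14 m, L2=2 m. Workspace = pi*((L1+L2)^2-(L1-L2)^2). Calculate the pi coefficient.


Given: L1 = 14, L2 = 2
(L1+L2)^2 = (16)^2 = 256
(L1-L2)^2 = (12)^2 = 144
Difference = 256 - 144 = 112
This equals 4*L1*L2 = 4*14*2 = 112
Workspace area = 112*pi

112


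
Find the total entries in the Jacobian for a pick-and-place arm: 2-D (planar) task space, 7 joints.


Given: task space dimension = 2, joints = 7
Jacobian is a 2 x 7 matrix
Total entries = rows * columns
Total = 2 * 7
Total = 14

14


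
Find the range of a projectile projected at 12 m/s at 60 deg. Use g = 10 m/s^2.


Given: v0 = 12 m/s, theta = 60 deg, g = 10 m/s^2
sin(2*60) = sin(120) = sqrt(3)/2
Using R = v0^2 * sin(2*theta) / g
R = 12^2 * (sqrt(3)/2) / 10
R = 144 * sqrt(3) / 20
R = 36/5*sqrt(3) m

36/5*sqrt(3) m


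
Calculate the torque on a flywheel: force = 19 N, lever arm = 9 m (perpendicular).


Given: F = 19 N, r = 9 m, angle = 90 deg (perpendicular)
Using tau = F * r * sin(90)
sin(90) = 1
tau = 19 * 9 * 1
tau = 171 Nm

171 Nm


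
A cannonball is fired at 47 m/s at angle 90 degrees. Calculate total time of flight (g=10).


Given: v0 = 47 m/s, theta = 90 deg, g = 10 m/s^2
sin(90) = 1
Using T = 2*v0*sin(theta) / g
T = 2*47*1 / 10
T = 94 / 10
T = 47/5 s

47/5 s


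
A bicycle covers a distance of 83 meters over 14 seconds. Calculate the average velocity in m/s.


Given: distance d = 83 m, time t = 14 s
Using v = d / t
v = 83 / 14
v = 83/14 m/s

83/14 m/s


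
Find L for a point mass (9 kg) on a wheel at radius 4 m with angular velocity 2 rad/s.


Given: m = 9 kg, r = 4 m, omega = 2 rad/s
For a point mass: I = m*r^2
I = 9*4^2 = 9*16 = 144
L = I*omega = 144*2
L = 288 kg*m^2/s

288 kg*m^2/s


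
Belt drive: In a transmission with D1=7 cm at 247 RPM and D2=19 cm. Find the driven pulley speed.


Given: D1 = 7 cm, w1 = 247 RPM, D2 = 19 cm
Using D1*w1 = D2*w2
w2 = D1*w1 / D2
w2 = 7*247 / 19
w2 = 1729 / 19
w2 = 91 RPM

91 RPM


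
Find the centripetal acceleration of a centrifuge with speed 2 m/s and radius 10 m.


Given: v = 2 m/s, r = 10 m
Using a_c = v^2 / r
a_c = 2^2 / 10
a_c = 4 / 10
a_c = 2/5 m/s^2

2/5 m/s^2


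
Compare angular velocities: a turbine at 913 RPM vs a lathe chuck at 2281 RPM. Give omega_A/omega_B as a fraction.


Given: RPM_A = 913, RPM_B = 2281
omega = 2*pi*RPM/60, so omega_A/omega_B = RPM_A / RPM_B
omega_A/omega_B = 913 / 2281
omega_A/omega_B = 913/2281

913/2281


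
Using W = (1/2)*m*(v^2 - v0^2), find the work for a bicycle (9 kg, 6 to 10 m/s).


Given: m = 9 kg, v0 = 6 m/s, v = 10 m/s
Using W = (1/2)*m*(v^2 - v0^2)
v^2 = 10^2 = 100
v0^2 = 6^2 = 36
v^2 - v0^2 = 100 - 36 = 64
W = (1/2)*9*64 = 288 J

288 J


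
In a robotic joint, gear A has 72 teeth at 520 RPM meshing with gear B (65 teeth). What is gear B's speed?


Given: N1 = 72 teeth, w1 = 520 RPM, N2 = 65 teeth
Using N1*w1 = N2*w2
w2 = N1*w1 / N2
w2 = 72*520 / 65
w2 = 37440 / 65
w2 = 576 RPM

576 RPM


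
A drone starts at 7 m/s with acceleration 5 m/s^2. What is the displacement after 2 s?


Given: v0 = 7 m/s, a = 5 m/s^2, t = 2 s
Using s = v0*t + (1/2)*a*t^2
s = 7*2 + (1/2)*5*2^2
s = 14 + (1/2)*20
s = 14 + 10
s = 24

24 m


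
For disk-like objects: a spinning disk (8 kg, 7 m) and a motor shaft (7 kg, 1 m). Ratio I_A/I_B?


Given: M1=8 kg, R1=7 m, M2=7 kg, R2=1 m
For a disk: I = (1/2)*M*R^2, so I_A/I_B = (M1*R1^2)/(M2*R2^2)
M1*R1^2 = 8*49 = 392
M2*R2^2 = 7*1 = 7
I_A/I_B = 392/7 = 56

56
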